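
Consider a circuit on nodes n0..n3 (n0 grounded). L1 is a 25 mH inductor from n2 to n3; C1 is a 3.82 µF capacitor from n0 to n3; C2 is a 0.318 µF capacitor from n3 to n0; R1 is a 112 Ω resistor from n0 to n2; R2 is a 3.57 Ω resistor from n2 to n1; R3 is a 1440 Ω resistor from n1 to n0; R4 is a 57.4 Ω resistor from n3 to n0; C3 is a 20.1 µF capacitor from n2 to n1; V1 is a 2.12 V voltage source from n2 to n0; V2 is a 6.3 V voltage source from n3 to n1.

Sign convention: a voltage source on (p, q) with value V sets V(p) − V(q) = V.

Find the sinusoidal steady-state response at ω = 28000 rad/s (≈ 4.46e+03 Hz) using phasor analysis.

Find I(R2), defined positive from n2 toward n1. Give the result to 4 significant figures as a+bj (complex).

MNA unknowns: 3 node voltages V₁..V_3 plus 2 source currents (V1, V2)
L1: Y=0.000-0.001429j on G[2,3]
C1: Y=0.000+0.1070j on G[0,3]
C2: Y=0.000+0.008904j on G[3,0]
R1: Y=0.008929+0.000j on G[0,2]
R2: Y=0.2801+0.000j on G[2,1]
R3: Y=0.0006944+0.000j on G[1,0]
R4: Y=0.01742+0.000j on G[3,0]
C3: Y=0.000+0.5628j on G[2,1]
V1: row V2−V0=2.12, i_V1 at 2,0
V2: row V3−V1=6.3, i_V2 at 3,1
solve → V1=0.8439-0.3432j, V2=2.120+0.000j, V3=7.144-0.3432j
aux → i_V1=-0.1837-0.8215j, i_V2=-0.1637-0.8146j

0.3575+0.09613j A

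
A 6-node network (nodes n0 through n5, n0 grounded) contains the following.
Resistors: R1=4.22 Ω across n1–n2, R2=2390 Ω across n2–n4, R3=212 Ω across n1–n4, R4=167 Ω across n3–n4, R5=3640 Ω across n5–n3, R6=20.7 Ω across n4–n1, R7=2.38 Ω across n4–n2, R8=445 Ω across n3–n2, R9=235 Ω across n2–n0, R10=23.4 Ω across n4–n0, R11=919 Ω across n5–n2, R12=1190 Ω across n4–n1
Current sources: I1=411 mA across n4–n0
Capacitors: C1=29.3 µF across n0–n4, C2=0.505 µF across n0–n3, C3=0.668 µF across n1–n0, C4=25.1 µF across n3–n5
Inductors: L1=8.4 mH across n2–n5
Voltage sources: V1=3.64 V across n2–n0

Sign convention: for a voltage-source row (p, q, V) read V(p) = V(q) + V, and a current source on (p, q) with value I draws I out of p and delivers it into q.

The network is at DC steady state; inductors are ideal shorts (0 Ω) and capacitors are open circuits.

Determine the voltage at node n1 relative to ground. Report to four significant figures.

Element admittances at DC:
  Y(R1) = 0.2370 S between n1,n2
  Y(R2) = 0.0004184 S between n2,n4
  I1: injects 0.411 A into n0 (from n4)
  Y(R3) = 0.004717 S between n1,n4
  Y(R4) = 0.005988 S between n3,n4
  Y(R5) = 0.0002747 S between n5,n3
  Y(R6) = 0.04831 S between n4,n1
  Y(C1) = 0.000 S between n0,n4
  Y(C2) = 0.000 S between n0,n3
  Y(R7) = 0.4202 S between n4,n2
  Y(R8) = 0.002247 S between n3,n2
  Y(C3) = 0.000 S between n1,n0
  Y(R9) = 0.004255 S between n2,n0
  L1: short n2↔n5 (DC inductor)
  Y(C4) = 0.000 S between n3,n5
  Y(R10) = 0.04274 S between n4,n0
  Y(R11) = 0.001088 S between n5,n2
  Y(R12) = 0.0008403 S between n4,n1
  V1: constraint V(n2)−V(n0) = 3.64
Assemble and solve the 7×7 MNA system:
  V(n1)=3.434  V(n2)=3.640  V(n3)=2.857  V(n4)=2.527  V(n5)=3.640
  i(L1)=0.0002152  i(V1)=-0.5345

3.434 V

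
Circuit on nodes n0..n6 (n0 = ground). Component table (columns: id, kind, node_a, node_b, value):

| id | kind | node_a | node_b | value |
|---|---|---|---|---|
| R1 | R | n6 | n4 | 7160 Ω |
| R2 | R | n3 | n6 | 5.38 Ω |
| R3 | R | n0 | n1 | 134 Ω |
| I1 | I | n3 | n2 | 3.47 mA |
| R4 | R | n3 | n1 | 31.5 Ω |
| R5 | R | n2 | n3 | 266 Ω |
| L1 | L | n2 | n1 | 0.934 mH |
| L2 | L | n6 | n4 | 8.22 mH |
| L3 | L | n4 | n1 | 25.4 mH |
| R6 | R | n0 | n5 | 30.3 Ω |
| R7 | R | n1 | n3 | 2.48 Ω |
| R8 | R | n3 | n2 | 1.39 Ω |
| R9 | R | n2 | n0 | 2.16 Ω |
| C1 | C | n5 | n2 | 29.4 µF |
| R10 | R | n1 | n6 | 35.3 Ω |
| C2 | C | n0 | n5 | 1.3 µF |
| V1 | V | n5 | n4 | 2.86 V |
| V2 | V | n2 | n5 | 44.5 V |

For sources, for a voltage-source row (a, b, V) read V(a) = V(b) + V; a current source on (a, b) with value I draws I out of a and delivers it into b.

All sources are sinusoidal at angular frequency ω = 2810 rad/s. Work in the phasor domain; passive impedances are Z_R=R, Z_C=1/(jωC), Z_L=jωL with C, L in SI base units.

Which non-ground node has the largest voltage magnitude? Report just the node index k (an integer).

Element admittances at ω=2810 rad/s:
  Y(R1) = 0.0001397+0.000j S between n6,n4
  Y(R2) = 0.1859+0.000j S between n3,n6
  Y(R3) = 0.007463+0.000j S between n0,n1
  I1: injects 0.00347 A into n2 (from n3)
  Y(R4) = 0.03175+0.000j S between n3,n1
  Y(R5) = 0.003759+0.000j S between n2,n3
  Y(L1) = 0.000-0.3810j S between n2,n1
  Y(L2) = 0.000-0.04329j S between n6,n4
  Y(L3) = 0.000-0.01401j S between n4,n1
  Y(R6) = 0.03300+0.000j S between n0,n5
  Y(R7) = 0.4032+0.000j S between n1,n3
  Y(R8) = 0.7194+0.000j S between n3,n2
  Y(R9) = 0.4630+0.000j S between n2,n0
  Y(C1) = 0.000+0.08261j S between n5,n2
  Y(R10) = 0.02833+0.000j S between n1,n6
  Y(C2) = 0.000+0.003653j S between n0,n5
  V1: constraint V(n5)−V(n4) = 2.86
  V2: constraint V(n2)−V(n5) = 44.5
Assemble and solve the 8×8 MNA system:
  V(n1)=0.1163+1.741j  V(n2)=2.961+0.2797j  V(n3)=1.509+2.229j  V(n4)=-44.40+0.2797j  V(n5)=-41.54+0.2797j  V(n6)=-0.8613+10.96j
  i(V1)=-0.4888+2.507j  i(V2)=-1.861-1.312j

4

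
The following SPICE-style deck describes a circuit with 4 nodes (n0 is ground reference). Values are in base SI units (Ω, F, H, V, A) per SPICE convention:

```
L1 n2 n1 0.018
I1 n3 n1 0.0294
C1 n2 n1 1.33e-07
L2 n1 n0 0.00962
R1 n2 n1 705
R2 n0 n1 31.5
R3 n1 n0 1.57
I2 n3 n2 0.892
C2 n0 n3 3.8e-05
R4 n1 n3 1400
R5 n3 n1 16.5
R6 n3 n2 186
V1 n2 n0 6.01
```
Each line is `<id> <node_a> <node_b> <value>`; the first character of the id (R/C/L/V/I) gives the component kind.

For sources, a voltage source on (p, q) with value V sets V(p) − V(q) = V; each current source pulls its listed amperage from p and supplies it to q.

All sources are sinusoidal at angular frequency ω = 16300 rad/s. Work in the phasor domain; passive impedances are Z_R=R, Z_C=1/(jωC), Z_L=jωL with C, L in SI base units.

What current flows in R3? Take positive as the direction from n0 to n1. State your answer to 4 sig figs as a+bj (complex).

-0.02474-0.06939j A

Element admittances at ω=16300 rad/s:
  Y(L1) = 0.000-0.003408j S between n2,n1
  I1: injects 0.0294 A into n1 (from n3)
  Y(C1) = 0.000+0.002168j S between n2,n1
  Y(L2) = 0.000-0.006377j S between n1,n0
  Y(R1) = 0.001418+0.000j S between n2,n1
  Y(R2) = 0.03175+0.000j S between n0,n1
  Y(R3) = 0.6369+0.000j S between n1,n0
  I2: injects 0.892 A into n2 (from n3)
  Y(C2) = 0.000+0.6194j S between n0,n3
  Y(R4) = 0.0007143+0.000j S between n1,n3
  Y(R5) = 0.06061+0.000j S between n3,n1
  Y(R6) = 0.005376+0.000j S between n3,n2
  V1: constraint V(n2)−V(n0) = 6.01
Assemble and solve the 4×4 MNA system:
  V(n1)=0.03883+0.1089j  V(n2)=6.010+0.000j  V(n3)=-0.1417+1.416j
  i(V1)=0.8506+0.01518j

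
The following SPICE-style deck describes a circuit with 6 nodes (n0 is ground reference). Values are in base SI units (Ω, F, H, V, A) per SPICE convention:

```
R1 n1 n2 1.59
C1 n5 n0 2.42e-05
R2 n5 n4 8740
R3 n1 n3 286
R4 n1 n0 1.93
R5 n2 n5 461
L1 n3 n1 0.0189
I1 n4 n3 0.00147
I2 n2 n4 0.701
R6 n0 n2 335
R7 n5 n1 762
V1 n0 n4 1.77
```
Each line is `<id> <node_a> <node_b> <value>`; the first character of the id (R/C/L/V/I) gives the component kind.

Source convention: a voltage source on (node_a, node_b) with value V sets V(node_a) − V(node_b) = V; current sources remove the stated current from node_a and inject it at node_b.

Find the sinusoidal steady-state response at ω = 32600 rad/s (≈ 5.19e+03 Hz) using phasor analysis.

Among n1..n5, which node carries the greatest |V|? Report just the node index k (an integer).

Apply KCL at each of the 5 non-ground nodes and solve the resulting linear system.
Node n1: branches {R1, R3, R4, L1, R7} → V_1 = -1.323+6.012e-05j
Node n2: branches {R1, R5, I2, R6} → V_2 = -2.417+9.077e-05j
Node n3: branches {R3, L1, I1} → V_3 = -0.9768+0.1606j
Node n4: branches {R2, I1, I2, V1} → V_4 = -1.770+0.000j
Node n5: branches {C1, R2, R5, R7} → V_5 = -4.115e-05+0.009104j
Source currents: i(V1)=-0.6997-1.042e-06j

2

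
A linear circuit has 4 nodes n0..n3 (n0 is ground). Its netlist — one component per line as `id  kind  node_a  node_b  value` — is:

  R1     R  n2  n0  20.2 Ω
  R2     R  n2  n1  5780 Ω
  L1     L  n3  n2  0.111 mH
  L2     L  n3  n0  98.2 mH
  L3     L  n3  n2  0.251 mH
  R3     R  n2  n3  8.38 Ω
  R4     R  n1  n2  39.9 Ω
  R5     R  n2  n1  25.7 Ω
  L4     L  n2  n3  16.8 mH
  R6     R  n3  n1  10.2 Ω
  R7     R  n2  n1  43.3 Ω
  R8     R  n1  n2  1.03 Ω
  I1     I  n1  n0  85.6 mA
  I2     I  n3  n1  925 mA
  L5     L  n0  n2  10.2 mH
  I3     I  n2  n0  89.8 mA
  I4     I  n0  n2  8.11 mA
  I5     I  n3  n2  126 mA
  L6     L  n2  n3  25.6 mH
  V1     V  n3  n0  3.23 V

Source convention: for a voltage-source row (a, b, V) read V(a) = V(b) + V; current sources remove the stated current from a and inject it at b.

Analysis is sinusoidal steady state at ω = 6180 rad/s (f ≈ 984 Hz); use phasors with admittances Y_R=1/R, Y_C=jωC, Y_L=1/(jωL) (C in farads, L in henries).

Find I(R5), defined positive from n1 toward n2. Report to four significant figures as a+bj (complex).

0.02821-0.001004j A

Element admittances at ω=6180 rad/s:
  Y(R1) = 0.04950+0.000j S between n2,n0
  Y(R2) = 0.0001730+0.000j S between n2,n1
  Y(L1) = 0.000-1.458j S between n3,n2
  Y(L2) = 0.000-0.001648j S between n3,n0
  Y(L3) = 0.000-0.6447j S between n3,n2
  Y(R3) = 0.1193+0.000j S between n2,n3
  Y(R4) = 0.02506+0.000j S between n1,n2
  Y(R5) = 0.03891+0.000j S between n2,n1
  Y(L4) = 0.000-0.009632j S between n2,n3
  Y(R6) = 0.09804+0.000j S between n3,n1
  Y(R7) = 0.02309+0.000j S between n2,n1
  Y(R8) = 0.9709+0.000j S between n1,n2
  I1: injects 0.0856 A into n0 (from n1)
  I2: injects 0.925 A into n1 (from n3)
  Y(L5) = 0.000-0.01586j S between n0,n2
  I3: injects 0.0898 A into n0 (from n2)
  I4: injects 0.00811 A into n2 (from n0)
  I5: injects 0.126 A into n2 (from n3)
  Y(L6) = 0.000-0.006321j S between n2,n3
  V1: constraint V(n3)−V(n0) = 3.23
Assemble and solve the 4×4 MNA system:
  V(n1)=3.968+0.2784j  V(n2)=3.243+0.3042j  V(n3)=3.230+0.000j
  i(V1)=-0.3327+0.04171j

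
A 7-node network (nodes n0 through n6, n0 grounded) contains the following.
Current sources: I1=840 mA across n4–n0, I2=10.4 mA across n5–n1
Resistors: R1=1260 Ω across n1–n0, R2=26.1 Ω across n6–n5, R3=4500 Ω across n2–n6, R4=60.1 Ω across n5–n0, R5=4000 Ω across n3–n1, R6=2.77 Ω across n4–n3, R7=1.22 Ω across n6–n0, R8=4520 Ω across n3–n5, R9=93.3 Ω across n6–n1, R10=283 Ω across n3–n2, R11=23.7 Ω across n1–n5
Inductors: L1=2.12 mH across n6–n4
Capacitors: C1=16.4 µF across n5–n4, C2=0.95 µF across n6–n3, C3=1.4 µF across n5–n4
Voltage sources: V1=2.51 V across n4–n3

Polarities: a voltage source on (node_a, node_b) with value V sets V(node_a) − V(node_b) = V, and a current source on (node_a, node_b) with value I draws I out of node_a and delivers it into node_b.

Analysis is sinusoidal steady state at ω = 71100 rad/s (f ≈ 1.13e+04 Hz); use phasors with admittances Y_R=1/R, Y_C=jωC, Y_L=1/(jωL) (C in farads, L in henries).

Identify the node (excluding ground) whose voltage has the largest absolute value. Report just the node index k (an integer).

3

MNA unknowns: 6 node voltages V₁..V_6 plus 1 source current (V1)
I1: z[4]−=0.84, z[0]+=0.84
R1: Y=0.0007937+0.000j on G[1,0]
L1: Y=0.000-0.006634j on G[6,4]
C1: Y=0.000+1.166j on G[5,4]
R2: Y=0.03831+0.000j on G[6,5]
R3: Y=0.0002222+0.000j on G[2,6]
R4: Y=0.01664+0.000j on G[5,0]
C2: Y=0.000+0.06754j on G[6,3]
R5: Y=0.0002500+0.000j on G[3,1]
R6: Y=0.3610+0.000j on G[4,3]
R7: Y=0.8197+0.000j on G[6,0]
R8: Y=0.0002212+0.000j on G[3,5]
R9: Y=0.01072+0.000j on G[6,1]
C3: Y=0.000+0.09954j on G[5,4]
R10: Y=0.003534+0.000j on G[3,2]
R11: Y=0.04219+0.000j on G[1,5]
I2: z[5]−=0.0104, z[1]+=0.0104
V1: row V4−V3=2.51, i_V1 at 4,3
solve → V1=-4.998+5.758j, V2=-8.044+7.181j, V3=-8.494+7.643j, V4=-5.984+7.643j, V5=-6.362+7.357j, V6=-0.8908-0.1549j
aux → i_V1=-1.436-0.5114j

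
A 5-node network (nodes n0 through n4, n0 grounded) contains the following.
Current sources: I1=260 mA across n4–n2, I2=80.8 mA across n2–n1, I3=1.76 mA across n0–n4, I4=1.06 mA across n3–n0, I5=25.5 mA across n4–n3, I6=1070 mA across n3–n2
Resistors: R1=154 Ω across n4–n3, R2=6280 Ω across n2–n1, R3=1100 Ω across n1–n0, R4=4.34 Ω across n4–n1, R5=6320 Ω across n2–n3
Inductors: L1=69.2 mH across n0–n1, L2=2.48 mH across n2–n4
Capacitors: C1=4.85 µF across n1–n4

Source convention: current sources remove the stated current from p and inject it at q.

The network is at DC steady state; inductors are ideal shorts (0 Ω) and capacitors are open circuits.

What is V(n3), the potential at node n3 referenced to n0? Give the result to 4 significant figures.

-157.5 V

MNA unknowns: 4 node voltages V₁..V_4 plus 2 source currents (L1, L2)
I1: z[4]−=0.26, z[2]+=0.26
I2: z[2]−=0.0808, z[1]+=0.0808
R1: Y=0.006494 on G[4,3]
I3: z[0]−=0.00176, z[4]+=0.00176
R2: Y=0.0001592 on G[2,1]
R3: Y=0.0009091 on G[1,0]
I4: z[3]−=0.00106, z[0]+=0.00106
L1: row V0−V1=0, i_L1 at 0,1
L2: row V2−V4=0, i_L2 at 2,4
C1: Y=0.000 on G[1,4]
I5: z[4]−=0.0255, z[3]+=0.0255
R4: Y=0.2304 on G[4,1]
R5: Y=0.0001582 on G[2,3]
I6: z[3]−=1.07, z[2]+=1.07
solve → V1=0.000, V2=-0.3474, V3=-157.5, V4=-0.3474
aux → i_L1=-0.0007000, i_L2=1.224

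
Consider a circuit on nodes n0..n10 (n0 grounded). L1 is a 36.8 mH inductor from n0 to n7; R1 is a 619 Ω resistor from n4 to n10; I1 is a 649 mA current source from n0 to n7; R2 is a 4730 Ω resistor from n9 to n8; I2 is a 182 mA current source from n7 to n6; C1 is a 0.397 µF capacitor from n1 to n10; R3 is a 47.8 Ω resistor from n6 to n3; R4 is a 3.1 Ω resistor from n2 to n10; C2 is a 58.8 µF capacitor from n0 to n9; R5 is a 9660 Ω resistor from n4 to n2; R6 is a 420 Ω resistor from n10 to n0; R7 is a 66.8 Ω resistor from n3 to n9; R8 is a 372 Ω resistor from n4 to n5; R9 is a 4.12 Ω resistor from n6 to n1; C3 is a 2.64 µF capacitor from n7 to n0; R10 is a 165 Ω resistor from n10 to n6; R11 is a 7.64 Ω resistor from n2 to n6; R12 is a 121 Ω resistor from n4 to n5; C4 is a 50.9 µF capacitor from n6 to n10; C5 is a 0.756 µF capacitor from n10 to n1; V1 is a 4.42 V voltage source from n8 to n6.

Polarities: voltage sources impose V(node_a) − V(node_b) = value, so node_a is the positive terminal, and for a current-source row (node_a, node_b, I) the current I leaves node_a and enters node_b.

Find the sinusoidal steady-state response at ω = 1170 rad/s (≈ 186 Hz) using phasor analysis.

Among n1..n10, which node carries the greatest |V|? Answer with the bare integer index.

7

MNA unknowns: 10 node voltages V₁..V_10 plus 1 source current (V1)
L1: Y=0.000-0.02323j on G[0,7]
R1: Y=0.001616+0.000j on G[4,10]
I1: z[0]−=0.649, z[7]+=0.649
R2: Y=0.0002114+0.000j on G[9,8]
I2: z[7]−=0.182, z[6]+=0.182
C1: Y=0.000+0.0004645j on G[1,10]
R3: Y=0.02092+0.000j on G[6,3]
R4: Y=0.3226+0.000j on G[2,10]
C2: Y=0.000+0.06880j on G[0,9]
R5: Y=0.0001035+0.000j on G[4,2]
R6: Y=0.002381+0.000j on G[10,0]
R7: Y=0.01497+0.000j on G[3,9]
R8: Y=0.002688+0.000j on G[4,5]
R9: Y=0.2427+0.000j on G[6,1]
C3: Y=0.000+0.003089j on G[7,0]
R10: Y=0.006061+0.000j on G[10,6]
R11: Y=0.1309+0.000j on G[2,6]
R12: Y=0.008264+0.000j on G[4,5]
C4: Y=0.000+0.05955j on G[6,10]
C5: Y=0.000+0.0008845j on G[10,1]
V1: row V8−V6=4.42, i_V1 at 8,6
solve → V1=16.09-1.699j, V2=15.91-1.558j, V3=9.402-1.864j, V4=15.84-1.505j, V5=15.84-1.505j, V6=16.09-1.697j, V7=0.000+23.19j, V8=20.51-1.697j, V9=0.05198-2.098j, V10=15.83-1.502j
aux → i_V1=-0.004326-8.458e-05j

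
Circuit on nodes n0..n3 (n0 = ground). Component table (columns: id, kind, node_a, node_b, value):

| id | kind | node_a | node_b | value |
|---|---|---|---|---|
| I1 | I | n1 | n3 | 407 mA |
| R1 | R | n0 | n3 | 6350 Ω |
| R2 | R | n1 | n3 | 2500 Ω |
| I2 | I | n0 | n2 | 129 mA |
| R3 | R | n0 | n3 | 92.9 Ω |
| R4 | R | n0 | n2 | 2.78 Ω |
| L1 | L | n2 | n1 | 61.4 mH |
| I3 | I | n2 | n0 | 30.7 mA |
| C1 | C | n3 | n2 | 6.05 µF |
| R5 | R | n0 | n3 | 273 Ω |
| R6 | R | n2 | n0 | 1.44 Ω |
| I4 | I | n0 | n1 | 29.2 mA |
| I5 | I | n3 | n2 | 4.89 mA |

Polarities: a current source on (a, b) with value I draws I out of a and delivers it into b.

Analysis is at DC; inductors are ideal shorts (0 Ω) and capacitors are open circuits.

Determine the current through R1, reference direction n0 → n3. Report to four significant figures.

Apply KCL at each of the 3 non-ground nodes and solve the resulting linear system.
Node n1: branches {I1, R2, L1, I4} → V_1 = -0.2502
Node n2: branches {I2, R4, L1, I3, C1, R6, I5} → V_2 = -0.2502
Node n3: branches {I1, R1, R2, R3, C1, R5, I5} → V_3 = 26.83
Source currents: i(L1)=0.3670

-0.004225 A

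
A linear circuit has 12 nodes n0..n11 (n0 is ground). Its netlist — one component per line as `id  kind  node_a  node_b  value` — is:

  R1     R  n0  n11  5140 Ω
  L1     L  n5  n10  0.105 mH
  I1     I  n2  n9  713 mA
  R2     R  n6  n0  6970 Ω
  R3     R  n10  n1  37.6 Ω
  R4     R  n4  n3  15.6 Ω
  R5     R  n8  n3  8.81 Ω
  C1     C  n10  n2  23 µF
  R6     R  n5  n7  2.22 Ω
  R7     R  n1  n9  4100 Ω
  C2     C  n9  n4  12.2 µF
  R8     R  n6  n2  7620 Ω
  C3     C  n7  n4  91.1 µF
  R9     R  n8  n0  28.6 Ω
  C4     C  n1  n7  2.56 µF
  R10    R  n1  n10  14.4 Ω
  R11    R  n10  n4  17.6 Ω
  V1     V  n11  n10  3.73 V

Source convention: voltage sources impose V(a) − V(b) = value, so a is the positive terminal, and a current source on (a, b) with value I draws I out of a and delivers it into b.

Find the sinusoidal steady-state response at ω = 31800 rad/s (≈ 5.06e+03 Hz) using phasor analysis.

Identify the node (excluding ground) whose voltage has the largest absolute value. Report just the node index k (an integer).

MNA unknowns: 11 node voltages V₁..V_11 plus 1 source current (V1)
R1: Y=0.0001946+0.000j on G[0,11]
L1: Y=0.000-0.2995j on G[5,10]
I1: z[2]−=0.713, z[9]+=0.713
R2: Y=0.0001435+0.000j on G[6,0]
R3: Y=0.02660+0.000j on G[10,1]
R4: Y=0.06410+0.000j on G[4,3]
R5: Y=0.1135+0.000j on G[8,3]
C1: Y=0.000+0.7314j on G[10,2]
R6: Y=0.4505+0.000j on G[5,7]
R7: Y=0.0002439+0.000j on G[1,9]
C2: Y=0.000+0.3880j on G[9,4]
R8: Y=0.0001312+0.000j on G[6,2]
C3: Y=0.000+2.897j on G[7,4]
R9: Y=0.03497+0.000j on G[8,0]
C4: Y=0.000+0.08141j on G[1,7]
R10: Y=0.06944+0.000j on G[1,10]
R11: Y=0.05682+0.000j on G[10,4]
V1: row V11−V10=3.73, i_V1 at 11,10
solve → V1=-1.894+0.3822j, V2=-2.037-0.2554j, V3=-0.007100+0.009608j, V4=-0.01006+0.01361j, V5=-1.283+0.7211j, V6=-0.9730-0.1220j, V7=0.01423+0.2199j, V8=-0.005428+0.007345j, V9=-0.008675-1.823j, V10=-2.037-1.230j, V11=1.693-1.230j
aux → i_V1=-0.0003294+0.0002393j

10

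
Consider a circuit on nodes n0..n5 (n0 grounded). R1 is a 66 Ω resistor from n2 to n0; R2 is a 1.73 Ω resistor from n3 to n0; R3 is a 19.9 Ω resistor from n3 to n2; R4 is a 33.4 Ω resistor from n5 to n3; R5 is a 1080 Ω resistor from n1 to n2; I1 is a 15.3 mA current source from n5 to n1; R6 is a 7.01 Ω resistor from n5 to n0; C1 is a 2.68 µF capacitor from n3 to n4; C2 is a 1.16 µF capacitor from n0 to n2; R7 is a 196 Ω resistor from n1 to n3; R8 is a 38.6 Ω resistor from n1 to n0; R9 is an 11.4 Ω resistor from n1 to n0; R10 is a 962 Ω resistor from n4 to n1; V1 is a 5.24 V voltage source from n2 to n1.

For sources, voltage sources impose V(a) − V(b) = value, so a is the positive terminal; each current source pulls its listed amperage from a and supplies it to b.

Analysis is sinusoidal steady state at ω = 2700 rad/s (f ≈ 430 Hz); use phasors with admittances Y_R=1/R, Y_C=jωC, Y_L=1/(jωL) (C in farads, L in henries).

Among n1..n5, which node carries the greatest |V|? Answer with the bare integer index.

2

Apply KCL at each of the 5 non-ground nodes and solve the resulting linear system.
Node n1: branches {R5, I1, R7, R8, R9, R10, V1} → V_1 = -1.693-0.06016j
Node n2: branches {R1, R3, R5, C2, V1} → V_2 = 3.547-0.06016j
Node n3: branches {R2, R3, R4, C1, R7} → V_3 = 0.2507-0.005577j
Node n4: branches {C1, R10} → V_4 = 0.2037+0.2669j
Node n5: branches {R4, I1, R6} → V_5 = -0.04516-0.0009674j
Source currents: i(V1)=-0.2244-0.007454j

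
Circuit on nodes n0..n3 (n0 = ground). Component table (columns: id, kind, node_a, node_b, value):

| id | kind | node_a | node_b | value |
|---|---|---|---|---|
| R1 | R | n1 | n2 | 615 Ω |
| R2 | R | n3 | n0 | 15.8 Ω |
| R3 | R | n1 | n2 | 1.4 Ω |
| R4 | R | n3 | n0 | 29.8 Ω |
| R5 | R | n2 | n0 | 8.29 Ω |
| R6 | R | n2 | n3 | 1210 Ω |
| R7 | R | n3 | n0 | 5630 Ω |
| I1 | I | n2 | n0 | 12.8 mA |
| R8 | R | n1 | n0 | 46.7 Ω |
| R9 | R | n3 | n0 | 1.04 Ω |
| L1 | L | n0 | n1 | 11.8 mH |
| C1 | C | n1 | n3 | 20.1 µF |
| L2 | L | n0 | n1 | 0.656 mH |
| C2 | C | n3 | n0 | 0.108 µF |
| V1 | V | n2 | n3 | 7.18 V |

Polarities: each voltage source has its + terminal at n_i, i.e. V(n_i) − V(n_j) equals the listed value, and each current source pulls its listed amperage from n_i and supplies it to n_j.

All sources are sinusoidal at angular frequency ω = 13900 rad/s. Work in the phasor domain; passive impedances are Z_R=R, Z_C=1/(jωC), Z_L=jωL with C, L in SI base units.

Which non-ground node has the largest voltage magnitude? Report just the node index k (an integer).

MNA unknowns: 3 node voltages V₁..V_3 plus 1 source current (V1)
R1: Y=0.001626+0.000j on G[1,2]
R2: Y=0.06329+0.000j on G[3,0]
R3: Y=0.7143+0.000j on G[1,2]
R4: Y=0.03356+0.000j on G[3,0]
R5: Y=0.1206+0.000j on G[2,0]
R6: Y=0.0008264+0.000j on G[2,3]
R7: Y=0.0001776+0.000j on G[3,0]
I1: z[2]−=0.0128, z[0]+=0.0128
R8: Y=0.02141+0.000j on G[1,0]
R9: Y=0.9615+0.000j on G[3,0]
L1: Y=0.000-0.006097j on G[0,1]
C1: Y=0.000+0.2794j on G[1,3]
L2: Y=0.000-0.1097j on G[0,1]
C2: Y=0.000+0.001501j on G[3,0]
V1: row V2−V3=7.18, i_V1 at 2,3
solve → V1=5.797-1.000j, V2=6.428+0.5882j, V3=-0.7517+0.5882j
aux → i_V1=-1.246-1.208j

2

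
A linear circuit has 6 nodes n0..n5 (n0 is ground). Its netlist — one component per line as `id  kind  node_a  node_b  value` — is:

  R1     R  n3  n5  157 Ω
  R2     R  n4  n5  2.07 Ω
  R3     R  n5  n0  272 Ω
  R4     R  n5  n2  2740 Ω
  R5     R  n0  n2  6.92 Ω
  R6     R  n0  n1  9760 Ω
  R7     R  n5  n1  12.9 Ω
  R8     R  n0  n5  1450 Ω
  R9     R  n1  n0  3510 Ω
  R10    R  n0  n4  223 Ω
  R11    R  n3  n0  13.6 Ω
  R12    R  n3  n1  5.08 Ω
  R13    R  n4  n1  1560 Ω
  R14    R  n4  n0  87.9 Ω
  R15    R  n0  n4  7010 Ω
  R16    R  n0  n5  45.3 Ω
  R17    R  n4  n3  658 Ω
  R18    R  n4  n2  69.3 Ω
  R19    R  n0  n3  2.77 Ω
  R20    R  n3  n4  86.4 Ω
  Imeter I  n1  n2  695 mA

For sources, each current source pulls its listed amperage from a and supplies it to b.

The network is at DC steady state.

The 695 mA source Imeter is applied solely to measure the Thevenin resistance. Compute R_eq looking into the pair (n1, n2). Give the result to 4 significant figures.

R_eq = 11.70 Ω

MNA unknowns: 5 node voltages V₁..V_5
R1: Y=0.006369 on G[3,5]
R2: Y=0.4831 on G[4,5]
R3: Y=0.003676 on G[5,0]
R4: Y=0.0003650 on G[5,2]
R5: Y=0.1445 on G[0,2]
R6: Y=0.0001025 on G[0,1]
R7: Y=0.07752 on G[5,1]
R8: Y=0.0006897 on G[0,5]
R9: Y=0.0002849 on G[1,0]
R10: Y=0.004484 on G[0,4]
R11: Y=0.07353 on G[3,0]
R12: Y=0.1969 on G[3,1]
R13: Y=0.0006410 on G[4,1]
R14: Y=0.01138 on G[4,0]
R15: Y=0.0001427 on G[0,4]
R16: Y=0.02208 on G[0,5]
R17: Y=0.001520 on G[4,3]
R18: Y=0.01443 on G[4,2]
R19: Y=0.3610 on G[0,3]
R20: Y=0.01157 on G[3,4]
Imeter: z[1]−=0.695, z[2]+=0.695
solve → V1=-3.913, V2=4.217, V3=-1.232, V4=-1.562, V5=-1.792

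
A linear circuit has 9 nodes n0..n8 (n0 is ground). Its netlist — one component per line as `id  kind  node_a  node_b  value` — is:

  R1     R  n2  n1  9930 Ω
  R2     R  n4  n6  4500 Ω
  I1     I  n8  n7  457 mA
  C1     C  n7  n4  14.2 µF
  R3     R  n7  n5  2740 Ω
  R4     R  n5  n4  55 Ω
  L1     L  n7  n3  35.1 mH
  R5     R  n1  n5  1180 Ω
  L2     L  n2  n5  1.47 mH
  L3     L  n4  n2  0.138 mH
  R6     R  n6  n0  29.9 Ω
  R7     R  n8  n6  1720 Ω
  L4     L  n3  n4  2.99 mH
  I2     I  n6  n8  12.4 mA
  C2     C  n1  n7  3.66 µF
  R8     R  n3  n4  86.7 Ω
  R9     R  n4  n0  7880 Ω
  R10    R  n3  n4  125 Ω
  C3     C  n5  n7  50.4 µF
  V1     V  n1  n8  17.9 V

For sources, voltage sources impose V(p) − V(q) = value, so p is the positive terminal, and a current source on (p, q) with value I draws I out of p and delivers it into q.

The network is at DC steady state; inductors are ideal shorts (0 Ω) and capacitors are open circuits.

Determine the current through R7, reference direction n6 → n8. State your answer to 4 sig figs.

0.07997 A

Apply KCL at each of the 8 non-ground nodes and solve the resulting linear system.
Node n1: branches {R1, R5, C2, V1} → V_1 = -120.6
Node n2: branches {R1, L2, L3} → V_2 = 263.9
Node n3: branches {L1, L4, R8, R10} → V_3 = 263.9
Node n4: branches {R2, C1, R4, L3, L4, R8, R9, R10} → V_4 = 263.9
Node n5: branches {R3, R4, R5, L2, C3} → V_5 = 263.9
Node n6: branches {R2, R6, R7, I2} → V_6 = -1.001
Node n7: branches {I1, C1, R3, L1, C2, C3} → V_7 = 263.9
Node n8: branches {I1, R7, I2, V1} → V_8 = -138.5
Source currents: i(L1)=0.4570, i(L2)=0.3259, i(L3)=0.3646, i(L4)=0.4570, i(V1)=0.3646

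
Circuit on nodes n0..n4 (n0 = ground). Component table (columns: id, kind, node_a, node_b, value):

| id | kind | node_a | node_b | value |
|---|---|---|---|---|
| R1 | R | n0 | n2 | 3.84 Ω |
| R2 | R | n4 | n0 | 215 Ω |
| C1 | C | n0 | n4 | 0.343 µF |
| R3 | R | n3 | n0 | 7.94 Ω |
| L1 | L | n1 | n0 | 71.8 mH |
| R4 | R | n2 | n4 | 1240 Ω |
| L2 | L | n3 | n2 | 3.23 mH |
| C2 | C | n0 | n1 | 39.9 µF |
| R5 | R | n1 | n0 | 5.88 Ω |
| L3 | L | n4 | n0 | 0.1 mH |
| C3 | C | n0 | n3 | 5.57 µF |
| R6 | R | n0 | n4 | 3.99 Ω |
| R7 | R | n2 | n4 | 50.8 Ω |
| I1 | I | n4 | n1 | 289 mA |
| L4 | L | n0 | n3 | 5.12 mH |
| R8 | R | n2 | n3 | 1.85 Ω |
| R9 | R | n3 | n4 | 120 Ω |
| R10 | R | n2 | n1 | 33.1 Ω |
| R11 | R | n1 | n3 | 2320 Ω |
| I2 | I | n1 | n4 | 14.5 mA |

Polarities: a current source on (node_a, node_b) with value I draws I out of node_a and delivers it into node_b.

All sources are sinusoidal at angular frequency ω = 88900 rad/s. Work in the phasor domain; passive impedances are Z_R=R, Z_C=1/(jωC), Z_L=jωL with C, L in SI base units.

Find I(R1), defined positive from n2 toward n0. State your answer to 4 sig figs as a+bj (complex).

-0.01012+0.0009699j A

Element admittances at ω=88900 rad/s:
  Y(R1) = 0.2604+0.000j S between n0,n2
  Y(R2) = 0.004651+0.000j S between n4,n0
  Y(C1) = 0.000+0.03049j S between n0,n4
  Y(R3) = 0.1259+0.000j S between n3,n0
  Y(L1) = 0.000-0.0001567j S between n1,n0
  Y(R4) = 0.0008065+0.000j S between n2,n4
  Y(L2) = 0.000-0.003483j S between n3,n2
  Y(C2) = 0.000+3.547j S between n0,n1
  Y(R5) = 0.1701+0.000j S between n1,n0
  Y(L3) = 0.000-0.1125j S between n4,n0
  Y(C3) = 0.000+0.4952j S between n0,n3
  Y(R6) = 0.2506+0.000j S between n0,n4
  Y(R7) = 0.01969+0.000j S between n2,n4
  I1: injects 0.289 A into n1 (from n4)
  Y(L4) = 0.000-0.002197j S between n0,n3
  Y(R8) = 0.5405+0.000j S between n2,n3
  Y(R9) = 0.008333+0.000j S between n3,n4
  Y(R10) = 0.03021+0.000j S between n2,n1
  Y(R11) = 0.0004310+0.000j S between n1,n3
  I2: injects 0.0145 A into n4 (from n1)
Assemble and solve the 4×4 MNA system:
  V(n1)=0.004380-0.07681j  V(n2)=-0.03887+0.003725j  V(n3)=-0.02765+0.02000j  V(n4)=-0.8955-0.2576j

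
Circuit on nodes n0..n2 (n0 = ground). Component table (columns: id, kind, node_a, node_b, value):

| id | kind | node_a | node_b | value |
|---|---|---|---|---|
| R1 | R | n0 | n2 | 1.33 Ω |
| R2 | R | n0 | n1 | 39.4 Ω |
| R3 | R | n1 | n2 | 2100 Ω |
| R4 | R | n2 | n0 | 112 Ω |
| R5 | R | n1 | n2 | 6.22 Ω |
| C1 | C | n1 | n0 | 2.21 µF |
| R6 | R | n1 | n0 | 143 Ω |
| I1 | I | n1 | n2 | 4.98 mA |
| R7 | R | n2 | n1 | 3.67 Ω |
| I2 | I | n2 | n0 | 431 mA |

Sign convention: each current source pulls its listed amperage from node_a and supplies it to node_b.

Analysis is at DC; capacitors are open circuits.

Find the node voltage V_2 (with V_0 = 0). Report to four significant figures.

Apply KCL at each of the 2 non-ground nodes and solve the resulting linear system.
Node n1: branches {R2, R3, R5, C1, R6, I1, R7} → V_1 = -0.5174
Node n2: branches {R1, R3, R4, R5, I1, R7, I2} → V_2 = -0.5445

-0.5445 V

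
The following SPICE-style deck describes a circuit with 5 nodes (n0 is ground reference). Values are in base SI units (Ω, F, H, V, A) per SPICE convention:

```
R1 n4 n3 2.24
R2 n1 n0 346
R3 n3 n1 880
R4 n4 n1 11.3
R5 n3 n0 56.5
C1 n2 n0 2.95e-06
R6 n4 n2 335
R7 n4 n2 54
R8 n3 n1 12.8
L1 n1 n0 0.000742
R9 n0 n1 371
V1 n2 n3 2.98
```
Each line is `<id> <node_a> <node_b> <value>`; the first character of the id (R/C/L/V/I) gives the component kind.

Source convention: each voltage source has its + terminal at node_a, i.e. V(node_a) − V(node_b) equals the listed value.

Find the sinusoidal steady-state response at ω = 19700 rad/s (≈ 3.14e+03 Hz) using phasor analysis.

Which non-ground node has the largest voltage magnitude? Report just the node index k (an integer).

Element admittances at ω=19700 rad/s:
  Y(R1) = 0.4464+0.000j S between n4,n3
  Y(R2) = 0.002890+0.000j S between n1,n0
  Y(R3) = 0.001136+0.000j S between n3,n1
  Y(R4) = 0.08850+0.000j S between n4,n1
  Y(R5) = 0.01770+0.000j S between n3,n0
  Y(C1) = 0.000+0.05811j S between n2,n0
  Y(R6) = 0.002985+0.000j S between n4,n2
  Y(R7) = 0.01852+0.000j S between n4,n2
  Y(R8) = 0.07812+0.000j S between n3,n1
  Y(L1) = 0.000-0.06841j S between n1,n0
  Y(R9) = 0.002695+0.000j S between n0,n1
  V1: constraint V(n2)−V(n3) = 2.98
Assemble and solve the 5×5 MNA system:
  V(n1)=1.015-3.073j  V(n2)=2.597-3.636j  V(n3)=-0.3826-3.636j  V(n4)=-0.04515-3.547j
  i(V1)=-0.2682-0.1490j

2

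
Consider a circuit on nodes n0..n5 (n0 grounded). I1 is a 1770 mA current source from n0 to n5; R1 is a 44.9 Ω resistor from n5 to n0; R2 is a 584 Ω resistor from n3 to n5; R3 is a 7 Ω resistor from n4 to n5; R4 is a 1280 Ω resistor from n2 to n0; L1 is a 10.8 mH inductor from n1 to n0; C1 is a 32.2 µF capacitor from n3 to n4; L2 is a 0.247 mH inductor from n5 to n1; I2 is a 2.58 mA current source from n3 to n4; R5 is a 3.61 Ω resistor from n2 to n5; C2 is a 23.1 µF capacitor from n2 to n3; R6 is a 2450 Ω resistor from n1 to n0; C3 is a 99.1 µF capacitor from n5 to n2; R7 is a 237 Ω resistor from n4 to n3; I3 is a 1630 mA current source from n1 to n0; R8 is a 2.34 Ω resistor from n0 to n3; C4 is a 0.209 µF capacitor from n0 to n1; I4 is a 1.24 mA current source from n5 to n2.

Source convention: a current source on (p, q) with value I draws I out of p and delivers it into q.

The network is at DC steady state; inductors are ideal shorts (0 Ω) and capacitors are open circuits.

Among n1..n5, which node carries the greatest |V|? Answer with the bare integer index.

Element admittances at DC:
  I1: injects 1.77 A into n5 (from n0)
  Y(R1) = 0.02227 S between n5,n0
  Y(R2) = 0.001712 S between n3,n5
  Y(R3) = 0.1429 S between n4,n5
  Y(R4) = 0.0007813 S between n2,n0
  L1: short n1↔n0 (DC inductor)
  Y(C1) = 0.000 S between n3,n4
  L2: short n5↔n1 (DC inductor)
  I2: injects 0.00258 A into n4 (from n3)
  Y(R5) = 0.2770 S between n2,n5
  Y(C2) = 0.000 S between n2,n3
  Y(R6) = 0.0004082 S between n1,n0
  Y(C3) = 0.000 S between n5,n2
  Y(R7) = 0.004219 S between n4,n3
  I3: injects 1.63 A into n0 (from n1)
  Y(R8) = 0.4274 S between n0,n3
  Y(C4) = 0.000 S between n0,n1
  I4: injects 0.00124 A into n2 (from n5)
Assemble and solve the 7×7 MNA system:
  V(n1)=0.000  V(n2)=0.004464  V(n3)=-0.005785  V(n4)=0.01738  V(n5)=0.000
  i(L1)=0.1425  i(L2)=1.772

4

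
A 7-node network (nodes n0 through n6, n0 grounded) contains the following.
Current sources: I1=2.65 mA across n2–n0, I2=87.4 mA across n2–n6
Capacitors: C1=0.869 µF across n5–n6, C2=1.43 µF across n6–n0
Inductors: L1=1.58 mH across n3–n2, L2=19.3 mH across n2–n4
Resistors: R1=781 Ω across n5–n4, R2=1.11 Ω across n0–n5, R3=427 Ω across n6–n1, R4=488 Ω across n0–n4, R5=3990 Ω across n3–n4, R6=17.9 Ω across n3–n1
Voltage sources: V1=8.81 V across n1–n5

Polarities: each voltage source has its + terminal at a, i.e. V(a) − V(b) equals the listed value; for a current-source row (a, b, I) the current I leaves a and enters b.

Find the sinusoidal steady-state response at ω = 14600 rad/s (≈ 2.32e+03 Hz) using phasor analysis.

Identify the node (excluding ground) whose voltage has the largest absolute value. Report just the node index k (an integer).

1

Element admittances at ω=14600 rad/s:
  I1: injects 0.00265 A into n0 (from n2)
  Y(C1) = 0.000+0.01269j S between n5,n6
  Y(L1) = 0.000-0.04335j S between n3,n2
  Y(R1) = 0.001280+0.000j S between n5,n4
  I2: injects 0.0874 A into n6 (from n2)
  Y(R2) = 0.9009+0.000j S between n0,n5
  Y(C2) = 0.000+0.02088j S between n6,n0
  Y(L2) = 0.000-0.003549j S between n2,n4
  Y(R3) = 0.002342+0.000j S between n6,n1
  Y(R4) = 0.002049+0.000j S between n0,n4
  Y(R5) = 0.0002506+0.000j S between n3,n4
  Y(R6) = 0.05587+0.000j S between n3,n1
  V1: constraint V(n1)−V(n5) = 8.81
Assemble and solve the 7×7 MNA system:
  V(n1)=8.727+0.004794j  V(n2)=6.627-1.999j  V(n3)=6.964+0.2472j  V(n4)=2.506-4.066j  V(n5)=-0.08274+0.004794j  V(n6)=0.1922-3.198j
  i(V1)=-0.1185+0.006043j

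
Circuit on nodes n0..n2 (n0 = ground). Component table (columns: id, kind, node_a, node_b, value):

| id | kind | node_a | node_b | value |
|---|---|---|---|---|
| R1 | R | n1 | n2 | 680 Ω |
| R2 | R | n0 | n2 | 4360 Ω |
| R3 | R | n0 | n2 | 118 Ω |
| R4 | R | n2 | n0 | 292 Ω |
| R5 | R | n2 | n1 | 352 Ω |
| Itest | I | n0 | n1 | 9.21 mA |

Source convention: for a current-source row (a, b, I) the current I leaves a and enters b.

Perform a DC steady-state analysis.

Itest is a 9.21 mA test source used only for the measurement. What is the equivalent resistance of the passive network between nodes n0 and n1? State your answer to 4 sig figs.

Apply KCL at each of the 2 non-ground nodes and solve the resulting linear system.
Node n1: branches {R1, R5, Itest} → V_1 = 2.896
Node n2: branches {R1, R2, R3, R4, R5} → V_2 = 0.7594

R_eq = 314.4 Ω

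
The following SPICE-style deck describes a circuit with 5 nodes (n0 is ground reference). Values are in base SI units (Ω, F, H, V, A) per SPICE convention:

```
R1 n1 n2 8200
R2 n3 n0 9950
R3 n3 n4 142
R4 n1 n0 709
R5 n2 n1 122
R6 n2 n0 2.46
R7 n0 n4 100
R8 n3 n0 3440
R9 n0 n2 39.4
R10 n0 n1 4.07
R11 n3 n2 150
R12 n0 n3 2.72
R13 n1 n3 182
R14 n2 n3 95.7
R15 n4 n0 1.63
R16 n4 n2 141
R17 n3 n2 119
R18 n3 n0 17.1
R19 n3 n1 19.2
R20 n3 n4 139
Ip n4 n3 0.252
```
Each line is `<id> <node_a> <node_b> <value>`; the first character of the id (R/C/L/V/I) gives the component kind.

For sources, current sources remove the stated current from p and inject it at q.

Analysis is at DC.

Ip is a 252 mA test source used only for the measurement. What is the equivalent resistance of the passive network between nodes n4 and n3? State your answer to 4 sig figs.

R_eq = 3.419 Ω

Element admittances at DC:
  Y(R1) = 0.0001220 S between n1,n2
  Y(R2) = 0.0001005 S between n3,n0
  Y(R3) = 0.007042 S between n3,n4
  Y(R4) = 0.001410 S between n1,n0
  Y(R5) = 0.008197 S between n2,n1
  Y(R6) = 0.4065 S between n2,n0
  Y(R7) = 0.01000 S between n0,n4
  Y(R8) = 0.0002907 S between n3,n0
  Y(R9) = 0.02538 S between n0,n2
  Y(R10) = 0.2457 S between n0,n1
  Y(R11) = 0.006667 S between n3,n2
  Y(R12) = 0.3676 S between n0,n3
  Y(R13) = 0.005495 S between n1,n3
  Y(R14) = 0.01045 S between n2,n3
  Y(R15) = 0.6135 S between n4,n0
  Y(R16) = 0.007092 S between n4,n2
  Y(R17) = 0.008403 S between n3,n2
  Y(R18) = 0.05848 S between n3,n0
  Y(R19) = 0.05208 S between n3,n1
  Y(R20) = 0.007194 S between n3,n4
  Ip: injects 0.252 A into n3 (from n4)
Assemble and solve the 4×4 MNA system:
  V(n1)=0.08917  V(n2)=0.02186  V(n3)=0.4816  V(n4)=-0.3799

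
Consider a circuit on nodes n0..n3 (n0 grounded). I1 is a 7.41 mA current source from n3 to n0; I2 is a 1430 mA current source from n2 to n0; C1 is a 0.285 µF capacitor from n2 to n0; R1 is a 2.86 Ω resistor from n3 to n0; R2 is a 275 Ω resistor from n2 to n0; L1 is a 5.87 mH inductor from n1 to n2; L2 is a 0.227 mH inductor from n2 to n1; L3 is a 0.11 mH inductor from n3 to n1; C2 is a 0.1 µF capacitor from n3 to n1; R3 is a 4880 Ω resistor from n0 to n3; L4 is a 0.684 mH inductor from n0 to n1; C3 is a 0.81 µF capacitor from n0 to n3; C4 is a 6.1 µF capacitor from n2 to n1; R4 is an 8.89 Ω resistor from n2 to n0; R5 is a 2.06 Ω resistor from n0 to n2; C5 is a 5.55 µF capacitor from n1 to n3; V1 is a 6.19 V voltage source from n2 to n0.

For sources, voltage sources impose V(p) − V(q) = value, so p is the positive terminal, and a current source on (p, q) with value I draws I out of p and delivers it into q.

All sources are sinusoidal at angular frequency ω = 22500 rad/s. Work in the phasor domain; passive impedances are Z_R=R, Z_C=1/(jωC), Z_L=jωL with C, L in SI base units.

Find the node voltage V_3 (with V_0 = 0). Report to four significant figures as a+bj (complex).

0.1339-0.7668j V

Apply KCL at each of the 3 non-ground nodes and solve the resulting linear system.
Node n1: branches {L1, L2, L3, C2, L4, C4, C5} → V_1 = 1.094-0.5204j
Node n2: branches {I2, C1, R2, L1, L2, C4, R4, R5, V1} → V_2 = 6.190+0.000j
Node n3: branches {I1, R1, L3, C2, R3, C3, C5} → V_3 = 0.1339-0.7668j
Source currents: i(V1)=-5.188+0.2972j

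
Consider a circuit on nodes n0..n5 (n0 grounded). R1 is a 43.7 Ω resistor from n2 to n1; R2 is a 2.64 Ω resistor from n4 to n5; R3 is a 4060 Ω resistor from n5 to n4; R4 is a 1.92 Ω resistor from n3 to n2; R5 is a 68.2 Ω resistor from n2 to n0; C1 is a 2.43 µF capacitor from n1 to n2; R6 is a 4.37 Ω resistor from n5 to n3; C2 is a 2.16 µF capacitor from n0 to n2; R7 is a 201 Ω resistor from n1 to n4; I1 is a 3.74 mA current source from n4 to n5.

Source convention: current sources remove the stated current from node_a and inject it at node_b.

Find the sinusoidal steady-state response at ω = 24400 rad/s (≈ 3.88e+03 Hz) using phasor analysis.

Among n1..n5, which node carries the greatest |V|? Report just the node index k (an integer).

4

MNA unknowns: 5 node voltages V₁..V_5
R1: Y=0.02288+0.000j on G[2,1]
R2: Y=0.3788+0.000j on G[4,5]
R3: Y=0.0002463+0.000j on G[5,4]
R4: Y=0.5208+0.000j on G[3,2]
R5: Y=0.01466+0.000j on G[2,0]
C1: Y=0.000+0.05929j on G[1,2]
R6: Y=0.2288+0.000j on G[5,3]
C2: Y=0.000+0.05270j on G[0,2]
R7: Y=0.004975+0.000j on G[1,4]
I1: z[4]−=0.00374, z[5]+=0.00374
solve → V1=-0.0003036+0.0006512j, V2=0.000+0.000j, V3=8.747e-05+5.955e-06j, V4=-0.009460+2.769e-05j, V5=0.0002865+1.951e-05j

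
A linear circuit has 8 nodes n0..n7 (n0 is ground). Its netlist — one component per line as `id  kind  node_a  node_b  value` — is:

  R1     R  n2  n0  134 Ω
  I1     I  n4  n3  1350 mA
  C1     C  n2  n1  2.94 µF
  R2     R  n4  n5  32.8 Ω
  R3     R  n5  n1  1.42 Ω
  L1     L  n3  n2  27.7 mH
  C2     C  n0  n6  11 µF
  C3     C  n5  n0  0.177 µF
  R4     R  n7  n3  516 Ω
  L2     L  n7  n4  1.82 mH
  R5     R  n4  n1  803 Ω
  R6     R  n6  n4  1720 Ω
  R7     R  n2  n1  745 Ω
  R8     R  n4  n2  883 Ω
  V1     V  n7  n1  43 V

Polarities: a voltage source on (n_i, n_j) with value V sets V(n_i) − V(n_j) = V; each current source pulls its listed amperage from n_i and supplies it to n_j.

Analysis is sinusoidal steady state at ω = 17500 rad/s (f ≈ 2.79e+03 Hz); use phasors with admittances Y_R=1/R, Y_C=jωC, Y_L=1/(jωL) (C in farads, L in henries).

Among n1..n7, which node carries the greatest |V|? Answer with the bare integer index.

MNA unknowns: 7 node voltages V₁..V_7 plus 1 source current (V1)
R1: Y=0.007463+0.000j on G[2,0]
I1: z[4]−=1.35, z[3]+=1.35
C1: Y=0.000+0.05145j on G[2,1]
R2: Y=0.03049+0.000j on G[4,5]
R3: Y=0.7042+0.000j on G[5,1]
L1: Y=0.000-0.002063j on G[3,2]
C2: Y=0.000+0.1925j on G[0,6]
C3: Y=0.000+0.003097j on G[5,0]
R4: Y=0.001938+0.000j on G[7,3]
L2: Y=0.000-0.03140j on G[7,4]
R5: Y=0.001245+0.000j on G[4,1]
R6: Y=0.0005814+0.000j on G[6,4]
R7: Y=0.001342+0.000j on G[2,1]
R8: Y=0.001133+0.000j on G[4,2]
V1: row V7−V1=43, i_V1 at 7,1
solve → V1=16.15+11.37j, V2=2.718-4.231j, V3=348.0+378.9j, V4=15.66-31.88j, V5=16.17+9.507j, V6=-0.09613-0.04760j, V7=59.15+11.37j
aux → i_V1=-0.7981+2.078j

3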